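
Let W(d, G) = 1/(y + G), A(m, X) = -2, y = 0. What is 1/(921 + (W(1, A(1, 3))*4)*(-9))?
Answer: 1/939 ≈ 0.0010650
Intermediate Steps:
W(d, G) = 1/G (W(d, G) = 1/(0 + G) = 1/G)
1/(921 + (W(1, A(1, 3))*4)*(-9)) = 1/(921 + (4/(-2))*(-9)) = 1/(921 - ½*4*(-9)) = 1/(921 - 2*(-9)) = 1/(921 + 18) = 1/939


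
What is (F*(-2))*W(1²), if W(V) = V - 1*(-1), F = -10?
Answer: 40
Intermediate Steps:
W(V) = 1 + V (W(V) = V + 1 = 1 + V)
(F*(-2))*W(1²) = (-10*(-2))*(1 + 1²) = 20*(1 + 1) = 20*2 = 40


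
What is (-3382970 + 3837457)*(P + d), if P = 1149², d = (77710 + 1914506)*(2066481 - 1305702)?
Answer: 688837502496928455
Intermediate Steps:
d = 1515636096264 (d = 1992216*760779 = 1515636096264)
P = 1320201
(-3382970 + 3837457)*(P + d) = (-3382970 + 3837457)*(1320201 + 1515636096264) = 454487*1515637416465 = 688837502496928455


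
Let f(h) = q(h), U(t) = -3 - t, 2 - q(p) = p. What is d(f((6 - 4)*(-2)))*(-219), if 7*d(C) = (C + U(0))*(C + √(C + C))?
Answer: -3942/7 - 1314*√3/7 ≈ -888.27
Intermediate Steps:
q(p) = 2 - p
f(h) = 2 - h
d(C) = (-3 + C)*(C + √2*√C)/7 (d(C) = ((C + (-3 - 1*0))*(C + √(C + C)))/7 = ((C + (-3 + 0))*(C + √(2*C)))/7 = ((C - 3)*(C + √2*√C))/7 = ((-3 + C)*(C + √2*√C))/7 = (-3 + C)*(C + √2*√C)/7)
d(f((6 - 4)*(-2)))*(-219) = (-3*(2 - (6 - 4)*(-2))/7 + (2 - (6 - 4)*(-2))²/7 - 3*√2*√(2 - (6 - 4)*(-2))/7 + √2*(2 - (6 - 4)*(-2))^(3/2)/7)*(-219) = (-3*(2 - 2*(-2))/7 + (2 - 2*(-2))²/7 - 3*√2*√(2 - 2*(-2))/7 + √2*(2 - 2*(-2))^(3/2)/7)*(-219) = (-3*(2 - 1*(-4))/7 + (2 - 1*(-4))²/7 - 3*√2*√(2 - 1*(-4))/7 + √2*(2 - 1*(-4))^(3/2)/7)*(-219) = (-3*(2 + 4)/7 + (2 + 4)²/7 - 3*√2*√(2 + 4)/7 + √2*(2 + 4)^(3/2)/7)*(-219) = (-3/7*6 + (⅐)*6² - 3*√2*√6/7 + √2*6^(3/2)/7)*(-219) = (-18/7 + (⅐)*36 - 6*√3/7 + √2*(6*√6)/7)*(-219) = (-18/7 + 36/7 - 6*√3/7 + 12*√3/7)*(-219) = (18/7 + 6*√3/7)*(-219) = -3942/7 - 1314*√3/7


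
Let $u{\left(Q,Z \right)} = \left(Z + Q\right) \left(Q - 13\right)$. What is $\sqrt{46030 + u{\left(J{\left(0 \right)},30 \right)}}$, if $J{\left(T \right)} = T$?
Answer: $2 \sqrt{11410} \approx 213.64$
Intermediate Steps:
$u{\left(Q,Z \right)} = \left(-13 + Q\right) \left(Q + Z\right)$ ($u{\left(Q,Z \right)} = \left(Q + Z\right) \left(-13 + Q\right) = \left(-13 + Q\right) \left(Q + Z\right)$)
$\sqrt{46030 + u{\left(J{\left(0 \right)},30 \right)}} = \sqrt{46030 + \left(0^{2} - 0 - 390 + 0 \cdot 30\right)} = \sqrt{46030 + \left(0 + 0 - 390 + 0\right)} = \sqrt{46030 - 390} = \sqrt{45640} = 2 \sqrt{11410}$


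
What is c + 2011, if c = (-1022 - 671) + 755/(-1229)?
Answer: 390067/1229 ≈ 317.39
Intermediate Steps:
c = -2081452/1229 (c = -1693 + 755*(-1/1229) = -1693 - 755/1229 = -2081452/1229 ≈ -1693.6)
c + 2011 = -2081452/1229 + 2011 = 390067/1229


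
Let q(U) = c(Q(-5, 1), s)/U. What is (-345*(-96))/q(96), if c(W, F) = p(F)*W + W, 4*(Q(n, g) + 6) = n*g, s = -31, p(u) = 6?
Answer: -12718080/203 ≈ -62651.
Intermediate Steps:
Q(n, g) = -6 + g*n/4 (Q(n, g) = -6 + (n*g)/4 = -6 + (g*n)/4 = -6 + g*n/4)
c(W, F) = 7*W (c(W, F) = 6*W + W = 7*W)
q(U) = -203/(4*U) (q(U) = (7*(-6 + (1/4)*1*(-5)))/U = (7*(-6 - 5/4))/U = (7*(-29/4))/U = -203/(4*U))
(-345*(-96))/q(96) = (-345*(-96))/((-203/4/96)) = 33120/((-203/4*1/96)) = 33120/(-203/384) = 33120*(-384/203) = -12718080/203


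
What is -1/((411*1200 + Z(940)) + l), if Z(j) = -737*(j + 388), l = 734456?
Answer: -1/248920 ≈ -4.0174e-6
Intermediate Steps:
Z(j) = -285956 - 737*j (Z(j) = -737*(388 + j) = -285956 - 737*j)
-1/((411*1200 + Z(940)) + l) = -1/((411*1200 + (-285956 - 737*940)) + 734456) = -1/((493200 + (-285956 - 692780)) + 734456) = -1/((493200 - 978736) + 734456) = -1/(-485536 + 734456) = -1/248920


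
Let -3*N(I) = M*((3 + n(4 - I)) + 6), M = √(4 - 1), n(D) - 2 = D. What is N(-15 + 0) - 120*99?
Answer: -11880 - 10*√3 ≈ -11897.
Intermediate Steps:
n(D) = 2 + D
M = √3 ≈ 1.7320
N(I) = -√3*(15 - I)/3 (N(I) = -√3*((3 + (2 + (4 - I))) + 6)/3 = -√3*((3 + (6 - I)) + 6)/3 = -√3*((9 - I) + 6)/3 = -√3*(15 - I)/3)
N(-15 + 0) - 120*99 = √3*(-15 + (-15 + 0))/3 - 120*99 = √3*(-15 - 15)/3 - 11880 = (⅓)*√3*(-30) - 11880 = -10*√3 - 11880 = -11880 - 10*√3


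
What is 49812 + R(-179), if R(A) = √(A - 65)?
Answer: 49812 + 2*I*√61 ≈ 49812.0 + 15.62*I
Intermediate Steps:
R(A) = √(-65 + A)
49812 + R(-179) = 49812 + √(-65 - 179) = 49812 + √(-244) = 49812 + 2*I*√61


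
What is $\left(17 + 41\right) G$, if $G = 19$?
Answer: $1102$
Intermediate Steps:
$\left(17 + 41\right) G = \left(17 + 41\right) 19 = 58 \cdot 19 = 1102$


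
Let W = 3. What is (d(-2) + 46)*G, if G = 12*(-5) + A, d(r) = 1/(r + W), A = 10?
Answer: -2350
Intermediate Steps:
d(r) = 1/(3 + r) (d(r) = 1/(r + 3) = 1/(3 + r))
G = -50 (G = 12*(-5) + 10 = -60 + 10 = -50)
(d(-2) + 46)*G = (1/(3 - 2) + 46)*(-50) = (1/1 + 46)*(-50) = (1 + 46)*(-50) = 47*(-50) = -2350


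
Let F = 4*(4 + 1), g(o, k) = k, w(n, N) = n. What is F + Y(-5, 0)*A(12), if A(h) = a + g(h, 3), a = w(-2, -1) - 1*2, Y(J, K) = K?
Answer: 20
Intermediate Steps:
F = 20 (F = 4*5 = 20)
a = -4 (a = -2 - 1*2 = -2 - 2 = -4)
A(h) = -1 (A(h) = -4 + 3 = -1)
F + Y(-5, 0)*A(12) = 20 + 0*(-1) = 20 + 0 = 20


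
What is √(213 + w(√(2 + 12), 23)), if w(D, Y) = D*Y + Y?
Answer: √(236 + 23*√14) ≈ 17.946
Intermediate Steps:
w(D, Y) = Y + D*Y
√(213 + w(√(2 + 12), 23)) = √(213 + 23*(1 + √(2 + 12))) = √(213 + 23*(1 + √14)) = √(213 + (23 + 23*√14)) = √(236 + 23*√14)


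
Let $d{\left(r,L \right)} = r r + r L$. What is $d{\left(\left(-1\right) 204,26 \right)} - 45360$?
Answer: $-9048$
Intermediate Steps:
$d{\left(r,L \right)} = r^{2} + L r$
$d{\left(\left(-1\right) 204,26 \right)} - 45360 = \left(-1\right) 204 \left(26 - 204\right) - 45360 = - 204 \left(26 - 204\right) - 45360 = \left(-204\right) \left(-178\right) - 45360 = 36312 - 45360 = -9048$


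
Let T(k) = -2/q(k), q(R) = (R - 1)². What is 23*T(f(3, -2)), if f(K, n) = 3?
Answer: -23/2 ≈ -11.500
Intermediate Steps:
q(R) = (-1 + R)²
T(k) = -2/(-1 + k)²
23*T(f(3, -2)) = 23*(-2/(-1 + 3)²) = 23*(-2/2²) = 23*(-2*¼) = 23*(-½) = -23/2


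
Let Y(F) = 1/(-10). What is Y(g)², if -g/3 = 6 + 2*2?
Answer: 1/100 ≈ 0.010000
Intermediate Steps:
g = -30 (g = -3*(6 + 2*2) = -3*(6 + 4) = -3*10 = -30)
Y(F) = -⅒
Y(g)² = (-⅒)² = 1/100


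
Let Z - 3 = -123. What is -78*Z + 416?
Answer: 9776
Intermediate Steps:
Z = -120 (Z = 3 - 123 = -120)
-78*Z + 416 = -78*(-120) + 416 = 9360 + 416 = 9776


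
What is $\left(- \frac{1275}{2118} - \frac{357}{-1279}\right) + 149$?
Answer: $\frac{134251593}{902974} \approx 148.68$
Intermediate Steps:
$\left(- \frac{1275}{2118} - \frac{357}{-1279}\right) + 149 = \left(\left(-1275\right) \frac{1}{2118} - - \frac{357}{1279}\right) + 149 = \left(- \frac{425}{706} + \frac{357}{1279}\right) + 149 = - \frac{291533}{902974} + 149 = \frac{134251593}{902974}$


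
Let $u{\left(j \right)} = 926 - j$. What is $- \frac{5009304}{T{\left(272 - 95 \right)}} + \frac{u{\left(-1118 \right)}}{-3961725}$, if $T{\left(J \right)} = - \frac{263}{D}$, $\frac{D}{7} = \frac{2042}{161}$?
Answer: $\frac{40524480131790644}{23964474525} \approx 1.691 \cdot 10^{6}$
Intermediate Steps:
$D = \frac{2042}{23}$ ($D = 7 \cdot \frac{2042}{161} = \frac{2042}{23} \approx 88.783$)
$T{\left(J \right)} = - \frac{6049}{2042}$ ($T{\left(J \right)} = - \frac{263}{\frac{2042}{23}} = \left(-263\right) \frac{23}{2042} = - \frac{6049}{2042}$)
$- \frac{5009304}{T{\left(272 - 95 \right)}} + \frac{u{\left(-1118 \right)}}{-3961725} = - \frac{5009304}{- \frac{6049}{2042}} + \frac{926 - -1118}{-3961725} = \left(-5009304\right) \left(- \frac{2042}{6049}\right) + \left(926 + 1118\right) \left(- \frac{1}{3961725}\right) = \frac{10228998768}{6049} + 2044 \left(- \frac{1}{3961725}\right) = \frac{10228998768}{6049} - \frac{2044}{3961725} = \frac{40524480131790644}{23964474525}$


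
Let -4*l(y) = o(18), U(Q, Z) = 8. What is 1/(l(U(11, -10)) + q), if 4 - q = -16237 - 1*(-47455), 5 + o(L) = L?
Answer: -4/124869 ≈ -3.2034e-5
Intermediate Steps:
o(L) = -5 + L
q = -31214 (q = 4 - (-16237 - 1*(-47455)) = 4 - (-16237 + 47455) = 4 - 1*31218 = 4 - 31218 = -31214)
l(y) = -13/4 (l(y) = -(-5 + 18)/4 = -¼*13 = -13/4)
1/(l(U(11, -10)) + q) = 1/(-13/4 - 31214) = 1/(-124869/4) = -4/124869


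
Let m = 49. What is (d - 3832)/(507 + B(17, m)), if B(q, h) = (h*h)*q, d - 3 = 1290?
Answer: -2539/41324 ≈ -0.061441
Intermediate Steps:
d = 1293 (d = 3 + 1290 = 1293)
B(q, h) = q*h² (B(q, h) = h²*q = q*h²)
(d - 3832)/(507 + B(17, m)) = (1293 - 3832)/(507 + 17*49²) = -2539/(507 + 17*2401) = -2539/(507 + 40817) = -2539/41324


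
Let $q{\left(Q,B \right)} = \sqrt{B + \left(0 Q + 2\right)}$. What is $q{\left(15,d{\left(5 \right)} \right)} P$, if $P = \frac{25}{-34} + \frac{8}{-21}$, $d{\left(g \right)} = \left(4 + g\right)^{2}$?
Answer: $- \frac{797 \sqrt{83}}{714} \approx -10.169$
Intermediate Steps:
$P = - \frac{797}{714}$ ($P = 25 \left(- \frac{1}{34}\right) + 8 \left(- \frac{1}{21}\right) = - \frac{25}{34} - \frac{8}{21} = - \frac{797}{714} \approx -1.1162$)
$q{\left(Q,B \right)} = \sqrt{2 + B}$ ($q{\left(Q,B \right)} = \sqrt{B + \left(0 + 2\right)} = \sqrt{B + 2} = \sqrt{2 + B}$)
$q{\left(15,d{\left(5 \right)} \right)} P = \sqrt{2 + \left(4 + 5\right)^{2}} \left(- \frac{797}{714}\right) = \sqrt{2 + 9^{2}} \left(- \frac{797}{714}\right) = \sqrt{2 + 81} \left(- \frac{797}{714}\right) = \sqrt{83} \left(- \frac{797}{714}\right) = - \frac{797 \sqrt{83}}{714}$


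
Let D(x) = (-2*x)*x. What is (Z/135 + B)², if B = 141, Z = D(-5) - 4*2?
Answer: 360126529/18225 ≈ 19760.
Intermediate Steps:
D(x) = -2*x²
Z = -58 (Z = -2*(-5)² - 4*2 = -2*25 - 8 = -50 - 8 = -58)
(Z/135 + B)² = (-58/135 + 141)² = (18977/135)² = 360126529/18225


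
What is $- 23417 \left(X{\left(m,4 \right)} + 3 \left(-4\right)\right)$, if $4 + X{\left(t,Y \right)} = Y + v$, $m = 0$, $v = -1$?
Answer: $304421$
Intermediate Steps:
$X{\left(t,Y \right)} = -5 + Y$ ($X{\left(t,Y \right)} = -4 + \left(Y - 1\right) = -4 + \left(-1 + Y\right) = -5 + Y$)
$- 23417 \left(X{\left(m,4 \right)} + 3 \left(-4\right)\right) = - 23417 \left(\left(-5 + 4\right) + 3 \left(-4\right)\right) = - 23417 \left(-1 - 12\right) = \left(-23417\right) \left(-13\right) = 304421$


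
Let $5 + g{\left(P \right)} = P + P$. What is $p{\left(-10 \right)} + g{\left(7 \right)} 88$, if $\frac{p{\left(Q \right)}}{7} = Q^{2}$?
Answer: $1492$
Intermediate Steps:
$g{\left(P \right)} = -5 + 2 P$ ($g{\left(P \right)} = -5 + \left(P + P\right) = -5 + 2 P$)
$p{\left(Q \right)} = 7 Q^{2}$
$p{\left(-10 \right)} + g{\left(7 \right)} 88 = 7 \left(-10\right)^{2} + \left(-5 + 2 \cdot 7\right) 88 = 7 \cdot 100 + \left(-5 + 14\right) 88 = 700 + 9 \cdot 88 = 700 + 792 = 1492$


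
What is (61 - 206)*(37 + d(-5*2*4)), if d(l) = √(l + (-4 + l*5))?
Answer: -5365 - 290*I*√61 ≈ -5365.0 - 2265.0*I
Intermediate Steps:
d(l) = √(-4 + 6*l) (d(l) = √(l + (-4 + 5*l)) = √(-4 + 6*l))
(61 - 206)*(37 + d(-5*2*4)) = (61 - 206)*(37 + √(-4 + 6*(-5*2*4))) = -145*(37 + √(-4 + 6*(-10*4))) = -145*(37 + √(-4 + 6*(-40))) = -145*(37 + √(-4 - 240)) = -145*(37 + √(-244)) = -145*(37 + 2*I*√61) = -5365 - 290*I*√61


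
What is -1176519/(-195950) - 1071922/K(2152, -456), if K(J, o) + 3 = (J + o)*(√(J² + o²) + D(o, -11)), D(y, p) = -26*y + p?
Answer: 454215200448226910131/76352609156285651550 + 14543837696*√75610/389653529759049 ≈ 5.9592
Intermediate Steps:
D(y, p) = p - 26*y
K(J, o) = -3 + (J + o)*(-11 + √(J² + o²) - 26*o) (K(J, o) = -3 + (J + o)*(√(J² + o²) + (-11 - 26*o)) = -3 + (J + o)*(-11 + √(J² + o²) - 26*o))
-1176519/(-195950) - 1071922/K(2152, -456) = -1176519/(-195950) - 1071922/(-3 + 2152*√(2152² + (-456)²) - 456*√(2152² + (-456)²) - 1*2152*(11 + 26*(-456)) - 1*(-456)*(11 + 26*(-456))) = -1176519*(-1/195950) - 1071922/(-3 + 2152*√(4631104 + 207936) - 456*√(4631104 + 207936) - 1*2152*(11 - 11856) - 1*(-456)*(11 - 11856)) = 1176519/195950 - 1071922/(-3 + 2152*√4839040 - 3648*√75610 - 1*2152*(-11845) - 1*(-456)*(-11845)) = 1176519/195950 - 1071922/(-3 + 2152*(8*√75610) - 3648*√75610 + 25490440 - 5401320) = 1176519/195950 - 1071922/(-3 + 17216*√75610 - 3648*√75610 + 25490440 - 5401320) = 1176519/195950 - 1071922/(20089117 + 13568*√75610)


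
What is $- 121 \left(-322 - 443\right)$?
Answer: $92565$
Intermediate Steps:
$- 121 \left(-322 - 443\right) = \left(-121\right) \left(-765\right) = 92565$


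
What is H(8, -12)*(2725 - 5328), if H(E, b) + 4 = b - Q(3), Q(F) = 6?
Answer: 57266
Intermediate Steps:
H(E, b) = -10 + b (H(E, b) = -4 + (b - 1*6) = -4 + (b - 6) = -4 + (-6 + b) = -10 + b)
H(8, -12)*(2725 - 5328) = (-10 - 12)*(2725 - 5328) = -22*(-2603) = 57266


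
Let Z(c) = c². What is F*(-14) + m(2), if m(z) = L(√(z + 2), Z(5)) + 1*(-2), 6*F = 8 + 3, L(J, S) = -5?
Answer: -98/3 ≈ -32.667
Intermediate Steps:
F = 11/6 (F = (8 + 3)/6 = (⅙)*11 = 11/6 ≈ 1.8333)
m(z) = -7 (m(z) = -5 + 1*(-2) = -5 - 2 = -7)
F*(-14) + m(2) = (11/6)*(-14) - 7 = -77/3 - 7 = -98/3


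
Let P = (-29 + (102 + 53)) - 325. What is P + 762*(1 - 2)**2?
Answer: 563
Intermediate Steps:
P = -199 (P = (-29 + 155) - 325 = 126 - 325 = -199)
P + 762*(1 - 2)**2 = -199 + 762*(1 - 2)**2 = -199 + 762*(-1)**2 = -199 + 762*1 = -199 + 762 = 563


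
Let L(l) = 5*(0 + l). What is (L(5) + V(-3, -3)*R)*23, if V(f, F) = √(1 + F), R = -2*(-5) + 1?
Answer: 575 + 253*I*√2 ≈ 575.0 + 357.8*I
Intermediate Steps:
R = 11 (R = 10 + 1 = 11)
L(l) = 5*l
(L(5) + V(-3, -3)*R)*23 = (5*5 + √(1 - 3)*11)*23 = (25 + √(-2)*11)*23 = (25 + (I*√2)*11)*23 = (25 + 11*I*√2)*23 = 575 + 253*I*√2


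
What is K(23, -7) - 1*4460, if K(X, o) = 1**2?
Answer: -4459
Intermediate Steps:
K(X, o) = 1
K(23, -7) - 1*4460 = 1 - 1*4460 = 1 - 4460 = -4459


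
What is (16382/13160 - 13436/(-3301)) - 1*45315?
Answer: -984152635329/21720580 ≈ -45310.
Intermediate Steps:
(16382/13160 - 13436/(-3301)) - 1*45315 = (16382*(1/13160) - 13436*(-1/3301)) - 45315 = (8191/6580 + 13436/3301) - 45315 = 115447371/21720580 - 45315 = -984152635329/21720580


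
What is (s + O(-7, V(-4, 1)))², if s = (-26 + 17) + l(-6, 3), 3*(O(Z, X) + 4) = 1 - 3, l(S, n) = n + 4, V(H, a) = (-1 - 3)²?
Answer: 400/9 ≈ 44.444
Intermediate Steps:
V(H, a) = 16 (V(H, a) = (-4)² = 16)
l(S, n) = 4 + n
O(Z, X) = -14/3 (O(Z, X) = -4 + (1 - 3)/3 = -4 + (⅓)*(-2) = -4 - ⅔ = -14/3)
s = -2 (s = (-26 + 17) + (4 + 3) = -9 + 7 = -2)
(s + O(-7, V(-4, 1)))² = (-2 - 14/3)² = (-20/3)² = 400/9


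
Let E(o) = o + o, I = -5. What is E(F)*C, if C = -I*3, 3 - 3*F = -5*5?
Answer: 280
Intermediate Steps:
F = 28/3 (F = 1 - (-5)*5/3 = 1 - ⅓*(-25) = 1 + 25/3 = 28/3 ≈ 9.3333)
E(o) = 2*o
C = 15 (C = -1*(-5)*3 = 5*3 = 15)
E(F)*C = (2*(28/3))*15 = (56/3)*15 = 280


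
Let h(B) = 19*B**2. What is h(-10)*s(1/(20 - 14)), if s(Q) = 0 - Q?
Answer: -950/3 ≈ -316.67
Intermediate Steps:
s(Q) = -Q
h(-10)*s(1/(20 - 14)) = (19*(-10)**2)*(-1/(20 - 14)) = (19*100)*(-1/6) = 1900*(-1*1/6) = 1900*(-1/6) = -950/3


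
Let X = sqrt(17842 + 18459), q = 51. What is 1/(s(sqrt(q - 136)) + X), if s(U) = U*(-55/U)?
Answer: 55/33276 + sqrt(36301)/33276 ≈ 0.0073785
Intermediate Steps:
X = sqrt(36301) ≈ 190.53
s(U) = -55
1/(s(sqrt(q - 136)) + X) = 1/(-55 + sqrt(36301))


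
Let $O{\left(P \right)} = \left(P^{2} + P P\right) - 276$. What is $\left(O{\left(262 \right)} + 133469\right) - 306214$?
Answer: $-35733$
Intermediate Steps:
$O{\left(P \right)} = -276 + 2 P^{2}$ ($O{\left(P \right)} = \left(P^{2} + P^{2}\right) - 276 = 2 P^{2} - 276 = -276 + 2 P^{2}$)
$\left(O{\left(262 \right)} + 133469\right) - 306214 = \left(\left(-276 + 2 \cdot 262^{2}\right) + 133469\right) - 306214 = \left(\left(-276 + 2 \cdot 68644\right) + 133469\right) - 306214 = \left(\left(-276 + 137288\right) + 133469\right) - 306214 = \left(137012 + 133469\right) - 306214 = 270481 - 306214 = -35733$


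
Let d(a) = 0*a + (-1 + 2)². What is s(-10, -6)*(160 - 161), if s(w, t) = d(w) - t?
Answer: -7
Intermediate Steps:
d(a) = 1 (d(a) = 0 + 1² = 0 + 1 = 1)
s(w, t) = 1 - t
s(-10, -6)*(160 - 161) = (1 - 1*(-6))*(160 - 161) = (1 + 6)*(-1) = 7*(-1) = -7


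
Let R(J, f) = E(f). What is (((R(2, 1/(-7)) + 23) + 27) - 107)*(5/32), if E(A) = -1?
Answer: -145/16 ≈ -9.0625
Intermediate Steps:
R(J, f) = -1
(((R(2, 1/(-7)) + 23) + 27) - 107)*(5/32) = (((-1 + 23) + 27) - 107)*(5/32) = ((22 + 27) - 107)*(5*(1/32)) = (49 - 107)*(5/32) = -58*5/32 = -145/16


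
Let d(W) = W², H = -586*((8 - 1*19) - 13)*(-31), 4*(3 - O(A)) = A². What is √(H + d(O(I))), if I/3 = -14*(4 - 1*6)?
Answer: √2665137 ≈ 1632.5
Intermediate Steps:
I = 84 (I = 3*(-14*(4 - 1*6)) = 3*(-14*(4 - 6)) = 3*(-14*(-2)) = 3*28 = 84)
O(A) = 3 - A²/4
H = -435984 (H = -586*((8 - 19) - 13)*(-31) = -586*(-11 - 13)*(-31) = -(-14064)*(-31) = -586*744 = -435984)
√(H + d(O(I))) = √(-435984 + (3 - ¼*84²)²) = √(-435984 + (3 - ¼*7056)²) = √(-435984 + (3 - 1764)²) = √(-435984 + (-1761)²) = √(-435984 + 3101121) = √2665137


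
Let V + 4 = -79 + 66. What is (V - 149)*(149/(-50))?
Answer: 12367/25 ≈ 494.68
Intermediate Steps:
V = -17 (V = -4 + (-79 + 66) = -4 - 13 = -17)
(V - 149)*(149/(-50)) = (-17 - 149)*(149/(-50)) = -24734*(-1)/50 = -166*(-149/50) = 12367/25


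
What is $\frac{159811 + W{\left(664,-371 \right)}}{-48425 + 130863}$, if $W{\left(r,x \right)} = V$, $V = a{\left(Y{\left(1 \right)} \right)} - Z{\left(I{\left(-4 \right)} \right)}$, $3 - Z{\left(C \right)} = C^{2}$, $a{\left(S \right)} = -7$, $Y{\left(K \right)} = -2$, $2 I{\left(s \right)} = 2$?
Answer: $\frac{79901}{41219} \approx 1.9384$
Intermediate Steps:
$I{\left(s \right)} = 1$ ($I{\left(s \right)} = \frac{1}{2} \cdot 2 = 1$)
$Z{\left(C \right)} = 3 - C^{2}$
$V = -9$ ($V = -7 - \left(3 - 1^{2}\right) = -7 - \left(3 - 1\right) = -7 - 2 = -9$)
$W{\left(r,x \right)} = -9$
$\frac{159811 + W{\left(664,-371 \right)}}{-48425 + 130863} = \frac{159811 - 9}{-48425 + 130863} = \frac{159802}{82438} = 159802 \cdot \frac{1}{82438} = \frac{79901}{41219}$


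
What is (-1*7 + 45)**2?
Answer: 1444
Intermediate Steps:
(-1*7 + 45)**2 = (-7 + 45)**2 = 38**2 = 1444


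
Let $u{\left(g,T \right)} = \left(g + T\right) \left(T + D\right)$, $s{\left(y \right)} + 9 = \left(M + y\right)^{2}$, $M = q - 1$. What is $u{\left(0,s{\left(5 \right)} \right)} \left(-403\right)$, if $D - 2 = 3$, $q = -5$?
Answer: $-9672$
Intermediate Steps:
$D = 5$ ($D = 2 + 3 = 5$)
$M = -6$ ($M = -5 - 1 = -6$)
$s{\left(y \right)} = -9 + \left(-6 + y\right)^{2}$
$u{\left(g,T \right)} = \left(5 + T\right) \left(T + g\right)$ ($u{\left(g,T \right)} = \left(g + T\right) \left(T + 5\right) = \left(T + g\right) \left(5 + T\right) = \left(5 + T\right) \left(T + g\right)$)
$u{\left(0,s{\left(5 \right)} \right)} \left(-403\right) = \left(\left(-9 + \left(-6 + 5\right)^{2}\right)^{2} + 5 \left(-9 + \left(-6 + 5\right)^{2}\right) + 5 \cdot 0 + \left(-9 + \left(-6 + 5\right)^{2}\right) 0\right) \left(-403\right) = \left(\left(-9 + \left(-1\right)^{2}\right)^{2} + 5 \left(-9 + \left(-1\right)^{2}\right) + 0 + \left(-9 + \left(-1\right)^{2}\right) 0\right) \left(-403\right) = \left(\left(-9 + 1\right)^{2} + 5 \left(-9 + 1\right) + 0 + \left(-9 + 1\right) 0\right) \left(-403\right) = \left(\left(-8\right)^{2} + 5 \left(-8\right) + 0 - 0\right) \left(-403\right) = \left(64 - 40 + 0 + 0\right) \left(-403\right) = 24 \left(-403\right) = -9672$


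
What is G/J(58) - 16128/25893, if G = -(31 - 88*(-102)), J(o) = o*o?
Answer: -4563061/1382604 ≈ -3.3003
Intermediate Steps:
J(o) = o²
G = -9007 (G = -(31 + 8976) = -1*9007 = -9007)
G/J(58) - 16128/25893 = -9007/(58²) - 16128/25893 = -9007/3364 - 16128*1/25893 = -9007*1/3364 - 256/411 = -9007/3364 - 256/411 = -4563061/1382604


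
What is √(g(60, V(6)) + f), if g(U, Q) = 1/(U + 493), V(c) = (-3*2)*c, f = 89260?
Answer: √27296511893/553 ≈ 298.76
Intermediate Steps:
V(c) = -6*c
g(U, Q) = 1/(493 + U)
√(g(60, V(6)) + f) = √(1/(493 + 60) + 89260) = √(1/553 + 89260) = √(49360781/553) = √27296511893/553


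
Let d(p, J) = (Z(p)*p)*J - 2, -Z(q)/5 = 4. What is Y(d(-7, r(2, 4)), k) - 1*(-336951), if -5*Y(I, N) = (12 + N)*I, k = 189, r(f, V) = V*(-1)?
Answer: 1797717/5 ≈ 3.5954e+5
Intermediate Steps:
Z(q) = -20 (Z(q) = -5*4 = -20)
r(f, V) = -V
d(p, J) = -2 - 20*J*p (d(p, J) = (-20*p)*J - 2 = -20*J*p - 2 = -2 - 20*J*p)
Y(I, N) = -I*(12 + N)/5 (Y(I, N) = -(12 + N)*I/5 = -I*(12 + N)/5)
Y(d(-7, r(2, 4)), k) - 1*(-336951) = -(-2 - 20*(-1*4)*(-7))*(12 + 189)/5 - 1*(-336951) = -⅕*(-2 - 20*(-4)*(-7))*201 + 336951 = -⅕*(-2 - 560)*201 + 336951 = -⅕*(-562)*201 + 336951 = 112962/5 + 336951 = 1797717/5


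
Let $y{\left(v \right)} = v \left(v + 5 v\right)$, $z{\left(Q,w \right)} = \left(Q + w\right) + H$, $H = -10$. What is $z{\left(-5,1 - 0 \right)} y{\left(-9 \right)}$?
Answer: $-6804$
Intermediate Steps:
$z{\left(Q,w \right)} = -10 + Q + w$ ($z{\left(Q,w \right)} = \left(Q + w\right) - 10 = -10 + Q + w$)
$y{\left(v \right)} = 6 v^{2}$ ($y{\left(v \right)} = v 6 v = 6 v^{2}$)
$z{\left(-5,1 - 0 \right)} y{\left(-9 \right)} = \left(-10 - 5 + \left(1 - 0\right)\right) 6 \left(-9\right)^{2} = \left(-10 - 5 + \left(1 + 0\right)\right) 6 \cdot 81 = \left(-10 - 5 + 1\right) 486 = \left(-14\right) 486 = -6804$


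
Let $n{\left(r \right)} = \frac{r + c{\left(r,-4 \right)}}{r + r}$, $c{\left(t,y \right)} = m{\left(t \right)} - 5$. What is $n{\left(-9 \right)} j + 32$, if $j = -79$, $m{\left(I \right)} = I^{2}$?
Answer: $\frac{5869}{18} \approx 326.06$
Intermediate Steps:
$c{\left(t,y \right)} = -5 + t^{2}$ ($c{\left(t,y \right)} = t^{2} - 5 = -5 + t^{2}$)
$n{\left(r \right)} = \frac{-5 + r + r^{2}}{2 r}$ ($n{\left(r \right)} = \frac{r + \left(-5 + r^{2}\right)}{r + r} = \frac{-5 + r + r^{2}}{2 r}$)
$n{\left(-9 \right)} j + 32 = \frac{-5 - 9 + \left(-9\right)^{2}}{2 \left(-9\right)} \left(-79\right) + 32 = \frac{1}{2} \left(- \frac{1}{9}\right) \left(-5 - 9 + 81\right) \left(-79\right) + 32 = \frac{1}{2} \left(- \frac{1}{9}\right) 67 \left(-79\right) + 32 = \left(- \frac{67}{18}\right) \left(-79\right) + 32 = \frac{5293}{18} + 32 = \frac{5869}{18}$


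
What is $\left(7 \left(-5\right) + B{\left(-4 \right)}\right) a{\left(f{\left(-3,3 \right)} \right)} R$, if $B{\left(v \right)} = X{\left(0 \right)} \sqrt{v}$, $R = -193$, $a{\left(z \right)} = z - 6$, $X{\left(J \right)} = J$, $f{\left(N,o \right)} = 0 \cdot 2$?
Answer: $-40530$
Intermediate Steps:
$f{\left(N,o \right)} = 0$
$a{\left(z \right)} = -6 + z$
$B{\left(v \right)} = 0$ ($B{\left(v \right)} = 0 \sqrt{v} = 0$)
$\left(7 \left(-5\right) + B{\left(-4 \right)}\right) a{\left(f{\left(-3,3 \right)} \right)} R = \left(7 \left(-5\right) + 0\right) \left(-6 + 0\right) \left(-193\right) = \left(-35 + 0\right) \left(-6\right) \left(-193\right) = \left(-35\right) \left(-6\right) \left(-193\right) = 210 \left(-193\right) = -40530$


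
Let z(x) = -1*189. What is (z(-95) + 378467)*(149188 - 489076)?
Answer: -128572152864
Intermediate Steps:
z(x) = -189
(z(-95) + 378467)*(149188 - 489076) = (-189 + 378467)*(149188 - 489076) = 378278*(-339888) = -128572152864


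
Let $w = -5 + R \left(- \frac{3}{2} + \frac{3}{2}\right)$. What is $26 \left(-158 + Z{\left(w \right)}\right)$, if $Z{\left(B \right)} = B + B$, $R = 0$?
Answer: $-4368$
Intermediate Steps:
$w = -5$ ($w = -5 + 0 \left(- \frac{3}{2} + \frac{3}{2}\right) = -5 + 0 \cdot 0 = -5 + 0 = -5$)
$Z{\left(B \right)} = 2 B$
$26 \left(-158 + Z{\left(w \right)}\right) = 26 \left(-158 + 2 \left(-5\right)\right) = 26 \left(-158 - 10\right) = 26 \left(-168\right) = -4368$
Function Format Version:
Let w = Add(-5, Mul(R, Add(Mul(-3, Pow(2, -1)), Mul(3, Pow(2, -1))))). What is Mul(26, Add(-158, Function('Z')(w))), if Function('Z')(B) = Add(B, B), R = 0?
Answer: -4368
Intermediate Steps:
w = -5 (w = Add(-5, Mul(0, Add(Mul(-3, Pow(2, -1)), Mul(3, Pow(2, -1))))) = Add(-5, Mul(0, Add(Mul(-3, Rational(1, 2)), Mul(3, Rational(1, 2))))) = Add(-5, Mul(0, Add(Rational(-3, 2), Rational(3, 2)))) = Add(-5, Mul(0, 0)) = Add(-5, 0) = -5)
Function('Z')(B) = Mul(2, B)
Mul(26, Add(-158, Function('Z')(w))) = Mul(26, Add(-158, Mul(2, -5))) = Mul(26, Add(-158, -10)) = Mul(26, -168) = -4368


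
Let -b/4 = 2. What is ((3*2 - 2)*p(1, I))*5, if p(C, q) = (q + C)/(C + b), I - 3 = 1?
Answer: -100/7 ≈ -14.286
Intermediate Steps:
b = -8 (b = -4*2 = -8)
I = 4 (I = 3 + 1 = 4)
p(C, q) = (C + q)/(-8 + C) (p(C, q) = (q + C)/(C - 8) = (C + q)/(-8 + C))
((3*2 - 2)*p(1, I))*5 = ((3*2 - 2)*((1 + 4)/(-8 + 1)))*5 = ((6 - 2)*(5/(-7)))*5 = (4*(-1/7*5))*5 = (4*(-5/7))*5 = -20/7*5 = -100/7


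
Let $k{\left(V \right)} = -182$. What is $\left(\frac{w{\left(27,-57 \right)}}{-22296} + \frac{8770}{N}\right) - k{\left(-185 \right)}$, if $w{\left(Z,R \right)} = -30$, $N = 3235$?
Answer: $\frac{444094963}{2404252} \approx 184.71$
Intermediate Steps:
$\left(\frac{w{\left(27,-57 \right)}}{-22296} + \frac{8770}{N}\right) - k{\left(-185 \right)} = \left(- \frac{30}{-22296} + \frac{8770}{3235}\right) - -182 = \left(\left(-30\right) \left(- \frac{1}{22296}\right) + 8770 \cdot \frac{1}{3235}\right) + 182 = \left(\frac{5}{3716} + \frac{1754}{647}\right) + 182 = \frac{6521099}{2404252} + 182 = \frac{444094963}{2404252}$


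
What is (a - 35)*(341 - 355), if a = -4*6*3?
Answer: 1498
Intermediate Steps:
a = -72 (a = -24*3 = -72)
(a - 35)*(341 - 355) = (-72 - 35)*(341 - 355) = -107*(-14) = 1498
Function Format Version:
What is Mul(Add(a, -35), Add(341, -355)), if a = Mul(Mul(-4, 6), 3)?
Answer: 1498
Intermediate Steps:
a = -72 (a = Mul(-24, 3) = -72)
Mul(Add(a, -35), Add(341, -355)) = Mul(Add(-72, -35), Add(341, -355)) = Mul(-107, -14) = 1498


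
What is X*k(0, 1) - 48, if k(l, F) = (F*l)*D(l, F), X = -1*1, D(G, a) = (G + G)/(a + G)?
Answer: -48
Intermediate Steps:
D(G, a) = 2*G/(G + a) (D(G, a) = (2*G)/(G + a) = 2*G/(G + a))
X = -1
k(l, F) = 2*F*l**2/(F + l) (k(l, F) = (F*l)*(2*l/(l + F)) = (F*l)*(2*l/(F + l)) = 2*F*l**2/(F + l))
X*k(0, 1) - 48 = -2*0**2/(1 + 0) - 48 = -2*0/1 - 48 = -2*0 - 48 = -1*0 - 48 = 0 - 48 = -48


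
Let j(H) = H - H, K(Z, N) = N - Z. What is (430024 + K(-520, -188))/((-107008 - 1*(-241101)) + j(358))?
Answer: 430356/134093 ≈ 3.2094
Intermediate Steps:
j(H) = 0
(430024 + K(-520, -188))/((-107008 - 1*(-241101)) + j(358)) = (430024 + (-188 - 1*(-520)))/((-107008 - 1*(-241101)) + 0) = (430024 + (-188 + 520))/((-107008 + 241101) + 0) = (430024 + 332)/(134093 + 0) = 430356/134093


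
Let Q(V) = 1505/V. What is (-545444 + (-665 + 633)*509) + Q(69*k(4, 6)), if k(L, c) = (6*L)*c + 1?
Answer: -1124025431/2001 ≈ -5.6173e+5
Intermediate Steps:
k(L, c) = 1 + 6*L*c (k(L, c) = 6*L*c + 1 = 1 + 6*L*c)
(-545444 + (-665 + 633)*509) + Q(69*k(4, 6)) = (-545444 + (-665 + 633)*509) + 1505/((69*(1 + 6*4*6))) = (-545444 - 32*509) + 1505/((69*(1 + 144))) = (-545444 - 16288) + 1505/((69*145)) = -561732 + 1505/10005 = -561732 + 1505*(1/10005) = -561732 + 301/2001 = -1124025431/2001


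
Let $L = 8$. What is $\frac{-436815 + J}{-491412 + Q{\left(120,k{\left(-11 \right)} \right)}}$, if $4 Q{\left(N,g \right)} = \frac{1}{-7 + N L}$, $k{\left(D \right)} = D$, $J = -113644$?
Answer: $\frac{2098349708}{1873262543} \approx 1.1202$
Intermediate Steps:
$Q{\left(N,g \right)} = \frac{1}{4 \left(-7 + 8 N\right)}$ ($Q{\left(N,g \right)} = \frac{1}{4 \left(-7 + N 8\right)} = \frac{1}{4 \left(-7 + 8 N\right)}$)
$\frac{-436815 + J}{-491412 + Q{\left(120,k{\left(-11 \right)} \right)}} = \frac{-436815 - 113644}{-491412 + \frac{1}{4 \left(-7 + 8 \cdot 120\right)}} = - \frac{550459}{-491412 + \frac{1}{4 \left(-7 + 960\right)}} = - \frac{550459}{-491412 + \frac{1}{4 \cdot 953}} = - \frac{550459}{-491412 + \frac{1}{4} \cdot \frac{1}{953}} = - \frac{550459}{-491412 + \frac{1}{3812}} = - \frac{550459}{- \frac{1873262543}{3812}} = \left(-550459\right) \left(- \frac{3812}{1873262543}\right) = \frac{2098349708}{1873262543}$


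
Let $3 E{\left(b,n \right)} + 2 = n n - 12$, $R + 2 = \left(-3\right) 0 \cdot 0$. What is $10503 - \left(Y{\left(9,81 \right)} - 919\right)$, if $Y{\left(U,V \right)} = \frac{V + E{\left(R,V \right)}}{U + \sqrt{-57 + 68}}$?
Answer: $11131 + \frac{97 \sqrt{11}}{3} \approx 11238.0$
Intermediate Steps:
$R = -2$ ($R = -2 + \left(-3\right) 0 \cdot 0 = -2 + 0 \cdot 0 = -2 + 0 = -2$)
$E{\left(b,n \right)} = - \frac{14}{3} + \frac{n^{2}}{3}$ ($E{\left(b,n \right)} = - \frac{2}{3} + \frac{n n - 12}{3} = - \frac{2}{3} + \frac{n^{2} - 12}{3} = - \frac{2}{3} + \frac{-12 + n^{2}}{3} = - \frac{2}{3} + \left(-4 + \frac{n^{2}}{3}\right) = - \frac{14}{3} + \frac{n^{2}}{3}$)
$Y{\left(U,V \right)} = \frac{- \frac{14}{3} + V + \frac{V^{2}}{3}}{U + \sqrt{11}}$ ($Y{\left(U,V \right)} = \frac{V + \left(- \frac{14}{3} + \frac{V^{2}}{3}\right)}{U + \sqrt{-57 + 68}} = \frac{- \frac{14}{3} + V + \frac{V^{2}}{3}}{U + \sqrt{11}}$)
$10503 - \left(Y{\left(9,81 \right)} - 919\right) = 10503 - \left(\frac{- \frac{14}{3} + 81 + \frac{81^{2}}{3}}{9 + \sqrt{11}} - 919\right) = 10503 - \left(\frac{- \frac{14}{3} + 81 + \frac{1}{3} \cdot 6561}{9 + \sqrt{11}} - 919\right) = 10503 - \left(\frac{- \frac{14}{3} + 81 + 2187}{9 + \sqrt{11}} - 919\right) = 10503 - \left(\frac{1}{9 + \sqrt{11}} \cdot \frac{6790}{3} - 919\right) = 10503 - \left(\frac{6790}{3 \left(9 + \sqrt{11}\right)} - 919\right) = 10503 - \left(-919 + \frac{6790}{3 \left(9 + \sqrt{11}\right)}\right) = 10503 + \left(919 - \frac{6790}{3 \left(9 + \sqrt{11}\right)}\right) = 11422 - \frac{6790}{3 \left(9 + \sqrt{11}\right)}$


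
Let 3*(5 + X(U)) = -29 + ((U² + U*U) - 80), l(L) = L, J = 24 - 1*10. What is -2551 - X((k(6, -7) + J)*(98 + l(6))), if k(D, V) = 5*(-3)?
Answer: -29161/3 ≈ -9720.3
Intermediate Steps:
J = 14 (J = 24 - 10 = 14)
k(D, V) = -15
X(U) = -124/3 + 2*U²/3 (X(U) = -5 + (-29 + ((U² + U*U) - 80))/3 = -5 + (-29 + ((U² + U²) - 80))/3 = -5 + (-29 + (2*U² - 80))/3 = -5 + (-29 + (-80 + 2*U²))/3 = -5 + (-109 + 2*U²)/3 = -5 + (-109/3 + 2*U²/3) = -124/3 + 2*U²/3)
-2551 - X((k(6, -7) + J)*(98 + l(6))) = -2551 - (-124/3 + 2*((-15 + 14)*(98 + 6))²/3) = -2551 - (-124/3 + 2*(-1*104)²/3) = -2551 - (-124/3 + (⅔)*(-104)²) = -2551 - (-124/3 + (⅔)*10816) = -2551 - (-124/3 + 21632/3) = -2551 - 1*21508/3 = -2551 - 21508/3 = -29161/3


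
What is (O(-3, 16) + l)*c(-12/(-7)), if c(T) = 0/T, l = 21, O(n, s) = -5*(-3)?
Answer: 0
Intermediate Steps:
O(n, s) = 15
c(T) = 0
(O(-3, 16) + l)*c(-12/(-7)) = (15 + 21)*0 = 36*0 = 0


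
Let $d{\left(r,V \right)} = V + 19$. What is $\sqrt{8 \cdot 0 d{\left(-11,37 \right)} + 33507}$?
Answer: $3 \sqrt{3723} \approx 183.05$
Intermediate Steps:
$d{\left(r,V \right)} = 19 + V$
$\sqrt{8 \cdot 0 d{\left(-11,37 \right)} + 33507} = \sqrt{8 \cdot 0 \left(19 + 37\right) + 33507} = \sqrt{0 \cdot 56 + 33507} = \sqrt{0 + 33507} = \sqrt{33507} = 3 \sqrt{3723}$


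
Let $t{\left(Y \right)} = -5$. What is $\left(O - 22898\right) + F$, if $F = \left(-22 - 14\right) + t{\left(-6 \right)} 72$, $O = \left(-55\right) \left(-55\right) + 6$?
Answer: $-20263$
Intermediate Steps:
$O = 3031$ ($O = 3025 + 6 = 3031$)
$F = -396$ ($F = \left(-22 - 14\right) - 360 = -36 - 360 = -396$)
$\left(O - 22898\right) + F = \left(3031 - 22898\right) - 396 = -19867 - 396 = -20263$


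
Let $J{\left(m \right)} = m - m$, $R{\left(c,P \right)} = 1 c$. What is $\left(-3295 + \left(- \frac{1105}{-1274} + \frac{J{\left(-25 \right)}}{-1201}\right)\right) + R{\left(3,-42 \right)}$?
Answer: $- \frac{322531}{98} \approx -3291.1$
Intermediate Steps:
$R{\left(c,P \right)} = c$
$J{\left(m \right)} = 0$
$\left(-3295 + \left(- \frac{1105}{-1274} + \frac{J{\left(-25 \right)}}{-1201}\right)\right) + R{\left(3,-42 \right)} = \left(-3295 + \left(- \frac{1105}{-1274} + \frac{0}{-1201}\right)\right) + 3 = \left(-3295 + \left(\left(-1105\right) \left(- \frac{1}{1274}\right) + 0 \left(- \frac{1}{1201}\right)\right)\right) + 3 = \left(-3295 + \left(\frac{85}{98} + 0\right)\right) + 3 = \left(-3295 + \frac{85}{98}\right) + 3 = - \frac{322825}{98} + 3 = - \frac{322531}{98}$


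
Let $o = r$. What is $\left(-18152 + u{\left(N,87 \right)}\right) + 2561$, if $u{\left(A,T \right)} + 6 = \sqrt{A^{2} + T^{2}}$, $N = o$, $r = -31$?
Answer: $-15597 + \sqrt{8530} \approx -15505.0$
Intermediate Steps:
$o = -31$
$N = -31$
$u{\left(A,T \right)} = -6 + \sqrt{A^{2} + T^{2}}$
$\left(-18152 + u{\left(N,87 \right)}\right) + 2561 = \left(-18152 - \left(6 - \sqrt{\left(-31\right)^{2} + 87^{2}}\right)\right) + 2561 = \left(-18152 - \left(6 - \sqrt{961 + 7569}\right)\right) + 2561 = \left(-18152 - \left(6 - \sqrt{8530}\right)\right) + 2561 = \left(-18158 + \sqrt{8530}\right) + 2561 = -15597 + \sqrt{8530}$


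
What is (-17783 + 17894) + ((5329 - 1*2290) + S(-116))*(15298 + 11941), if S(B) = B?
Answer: 79619708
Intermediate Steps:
(-17783 + 17894) + ((5329 - 1*2290) + S(-116))*(15298 + 11941) = (-17783 + 17894) + ((5329 - 1*2290) - 116)*(15298 + 11941) = 111 + ((5329 - 2290) - 116)*27239 = 111 + (3039 - 116)*27239 = 111 + 2923*27239 = 111 + 79619597 = 79619708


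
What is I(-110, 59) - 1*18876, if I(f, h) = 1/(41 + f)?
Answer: -1302445/69 ≈ -18876.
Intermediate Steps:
I(-110, 59) - 1*18876 = 1/(41 - 110) - 1*18876 = 1/(-69) - 18876 = -1/69 - 18876 = -1302445/69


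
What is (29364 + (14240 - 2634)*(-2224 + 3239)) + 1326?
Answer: 11810780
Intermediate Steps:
(29364 + (14240 - 2634)*(-2224 + 3239)) + 1326 = (29364 + 11606*1015) + 1326 = (29364 + 11780090) + 1326 = 11809454 + 1326 = 11810780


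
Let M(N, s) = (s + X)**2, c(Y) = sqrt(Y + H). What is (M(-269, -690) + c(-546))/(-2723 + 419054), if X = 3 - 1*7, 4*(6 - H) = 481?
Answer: 481636/416331 + I*sqrt(2641)/832662 ≈ 1.1569 + 6.1719e-5*I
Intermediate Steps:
H = -457/4 (H = 6 - 1/4*481 = 6 - 481/4 = -457/4 ≈ -114.25)
c(Y) = sqrt(-457/4 + Y) (c(Y) = sqrt(Y - 457/4) = sqrt(-457/4 + Y))
X = -4 (X = 3 - 7 = -4)
M(N, s) = (-4 + s)**2 (M(N, s) = (s - 4)**2 = (-4 + s)**2)
(M(-269, -690) + c(-546))/(-2723 + 419054) = ((-4 - 690)**2 + sqrt(-457 + 4*(-546))/2)/(-2723 + 419054) = ((-694)**2 + sqrt(-457 - 2184)/2)/416331 = (481636 + sqrt(-2641)/2)*(1/416331) = (481636 + (I*sqrt(2641))/2)*(1/416331) = (481636 + I*sqrt(2641)/2)*(1/416331) = 481636/416331 + I*sqrt(2641)/832662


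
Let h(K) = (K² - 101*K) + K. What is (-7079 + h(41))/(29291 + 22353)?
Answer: -4749/25822 ≈ -0.18391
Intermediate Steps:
h(K) = K² - 100*K
(-7079 + h(41))/(29291 + 22353) = (-7079 + 41*(-100 + 41))/(29291 + 22353) = (-7079 + 41*(-59))/51644 = (-7079 - 2419)*(1/51644) = -9498*1/51644 = -4749/25822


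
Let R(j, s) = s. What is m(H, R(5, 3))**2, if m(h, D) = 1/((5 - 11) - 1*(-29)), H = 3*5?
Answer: 1/529 ≈ 0.0018904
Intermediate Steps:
H = 15
m(h, D) = 1/23 (m(h, D) = 1/(-6 + 29) = 1/23)
m(H, R(5, 3))**2 = (1/23)**2 = 1/529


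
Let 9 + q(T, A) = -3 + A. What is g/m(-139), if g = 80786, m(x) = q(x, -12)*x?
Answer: 40393/1668 ≈ 24.216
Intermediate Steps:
q(T, A) = -12 + A (q(T, A) = -9 + (-3 + A) = -12 + A)
m(x) = -24*x (m(x) = (-12 - 12)*x = -24*x)
g/m(-139) = 80786/((-24*(-139))) = 80786/3336 = 80786*(1/3336) = 40393/1668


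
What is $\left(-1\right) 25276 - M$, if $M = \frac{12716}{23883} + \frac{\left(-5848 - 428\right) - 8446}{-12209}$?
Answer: $- \frac{7370673693142}{291587547} \approx -25278.0$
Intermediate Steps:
$M = \frac{506855170}{291587547}$ ($M = 12716 \cdot \frac{1}{23883} + \left(-6276 - 8446\right) \left(- \frac{1}{12209}\right) = \frac{12716}{23883} - - \frac{14722}{12209} = \frac{12716}{23883} + \frac{14722}{12209} = \frac{506855170}{291587547} \approx 1.7383$)
$\left(-1\right) 25276 - M = \left(-1\right) 25276 - \frac{506855170}{291587547} = -25276 - \frac{506855170}{291587547} = - \frac{7370673693142}{291587547}$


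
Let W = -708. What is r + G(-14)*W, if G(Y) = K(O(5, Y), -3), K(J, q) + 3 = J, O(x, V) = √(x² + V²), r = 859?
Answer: 2983 - 708*√221 ≈ -7542.2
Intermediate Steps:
O(x, V) = √(V² + x²)
K(J, q) = -3 + J
G(Y) = -3 + √(25 + Y²) (G(Y) = -3 + √(Y² + 5²) = -3 + √(Y² + 25) = -3 + √(25 + Y²))
r + G(-14)*W = 859 + (-3 + √(25 + (-14)²))*(-708) = 859 + (-3 + √(25 + 196))*(-708) = 859 + (-3 + √221)*(-708) = 859 + (2124 - 708*√221) = 2983 - 708*√221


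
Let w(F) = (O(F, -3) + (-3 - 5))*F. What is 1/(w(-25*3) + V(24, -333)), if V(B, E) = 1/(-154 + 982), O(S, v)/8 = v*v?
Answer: -828/3974399 ≈ -0.00020833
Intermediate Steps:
O(S, v) = 8*v**2 (O(S, v) = 8*(v*v) = 8*v**2)
w(F) = 64*F (w(F) = (8*(-3)**2 + (-3 - 5))*F = (8*9 - 8)*F = (72 - 8)*F = 64*F)
V(B, E) = 1/828
1/(w(-25*3) + V(24, -333)) = 1/(64*(-25*3) + 1/828) = 1/(64*(-75) + 1/828) = 1/(-4800 + 1/828) = 1/(-3974399/828) = -828/3974399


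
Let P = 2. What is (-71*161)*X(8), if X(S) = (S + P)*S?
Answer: -914480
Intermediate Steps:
X(S) = S*(2 + S) (X(S) = (S + 2)*S = (2 + S)*S = S*(2 + S))
(-71*161)*X(8) = (-71*161)*(8*(2 + 8)) = -91448*10 = -11431*80 = -914480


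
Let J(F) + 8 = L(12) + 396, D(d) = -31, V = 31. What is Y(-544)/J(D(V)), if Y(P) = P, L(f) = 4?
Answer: -68/49 ≈ -1.3878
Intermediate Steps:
J(F) = 392 (J(F) = -8 + (4 + 396) = -8 + 400 = 392)
Y(-544)/J(D(V)) = -544/392 = -544*1/392 = -68/49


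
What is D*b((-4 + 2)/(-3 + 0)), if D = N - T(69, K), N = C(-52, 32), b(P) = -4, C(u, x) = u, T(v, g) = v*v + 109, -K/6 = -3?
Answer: 19688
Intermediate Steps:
K = 18 (K = -6*(-3) = 18)
T(v, g) = 109 + v² (T(v, g) = v² + 109 = 109 + v²)
N = -52
D = -4922 (D = -52 - (109 + 69²) = -52 - (109 + 4761) = -52 - 1*4870 = -52 - 4870 = -4922)
D*b((-4 + 2)/(-3 + 0)) = -4922*(-4) = 19688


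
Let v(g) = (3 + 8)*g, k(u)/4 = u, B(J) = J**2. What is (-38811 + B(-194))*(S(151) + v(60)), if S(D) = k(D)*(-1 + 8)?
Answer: -5743400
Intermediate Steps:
k(u) = 4*u
S(D) = 28*D (S(D) = (4*D)*(-1 + 8) = (4*D)*7 = 28*D)
v(g) = 11*g
(-38811 + B(-194))*(S(151) + v(60)) = (-38811 + (-194)**2)*(28*151 + 11*60) = (-38811 + 37636)*(4228 + 660) = -1175*4888 = -5743400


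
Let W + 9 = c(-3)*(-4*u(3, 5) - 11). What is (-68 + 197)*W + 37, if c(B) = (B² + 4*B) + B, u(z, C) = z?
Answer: 16678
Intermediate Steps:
c(B) = B² + 5*B
W = 129 (W = -9 + (-3*(5 - 3))*(-4*3 - 11) = -9 + (-3*2)*(-12 - 11) = -9 - 6*(-23) = -9 + 138 = 129)
(-68 + 197)*W + 37 = (-68 + 197)*129 + 37 = 129*129 + 37 = 16641 + 37 = 16678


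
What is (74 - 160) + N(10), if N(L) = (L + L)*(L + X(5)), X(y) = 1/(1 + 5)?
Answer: 352/3 ≈ 117.33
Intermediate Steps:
X(y) = 1/6
N(L) = 2*L*(1/6 + L) (N(L) = (L + L)*(L + 1/6) = (2*L)*(1/6 + L) = 2*L*(1/6 + L))
(74 - 160) + N(10) = (74 - 160) + (1/3)*10*(1 + 6*10) = -86 + (1/3)*10*(1 + 60) = -86 + (1/3)*10*61 = -86 + 610/3 = 352/3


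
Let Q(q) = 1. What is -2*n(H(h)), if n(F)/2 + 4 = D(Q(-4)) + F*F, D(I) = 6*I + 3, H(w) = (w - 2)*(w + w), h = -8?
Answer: -102420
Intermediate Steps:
H(w) = 2*w*(-2 + w) (H(w) = (-2 + w)*(2*w) = 2*w*(-2 + w))
D(I) = 3 + 6*I
n(F) = 10 + 2*F**2 (n(F) = -8 + 2*((3 + 6*1) + F*F) = -8 + 2*((3 + 6) + F**2) = -8 + 2*(9 + F**2) = -8 + (18 + 2*F**2) = 10 + 2*F**2)
-2*n(H(h)) = -2*(10 + 2*(2*(-8)*(-2 - 8))**2) = -2*(10 + 2*(2*(-8)*(-10))**2) = -2*(10 + 2*160**2) = -2*(10 + 2*25600) = -2*(10 + 51200) = -2*51210 = -102420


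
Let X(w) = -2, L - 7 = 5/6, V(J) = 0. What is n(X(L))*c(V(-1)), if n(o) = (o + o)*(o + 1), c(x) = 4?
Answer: 16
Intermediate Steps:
L = 47/6 (L = 7 + 5/6 = 7 + 5*(⅙) = 7 + ⅚ = 47/6 ≈ 7.8333)
n(o) = 2*o*(1 + o) (n(o) = (2*o)*(1 + o) = 2*o*(1 + o))
n(X(L))*c(V(-1)) = (2*(-2)*(1 - 2))*4 = (2*(-2)*(-1))*4 = 4*4 = 16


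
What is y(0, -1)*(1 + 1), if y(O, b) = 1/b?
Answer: -2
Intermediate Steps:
y(0, -1)*(1 + 1) = (1 + 1)/(-1) = -1*2 = -2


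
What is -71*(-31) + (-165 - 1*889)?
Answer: 1147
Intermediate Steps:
-71*(-31) + (-165 - 1*889) = 2201 + (-165 - 889) = 2201 - 1054 = 1147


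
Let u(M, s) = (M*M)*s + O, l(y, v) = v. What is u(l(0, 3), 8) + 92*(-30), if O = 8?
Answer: -2680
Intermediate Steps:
u(M, s) = 8 + s*M² (u(M, s) = (M*M)*s + 8 = M²*s + 8 = s*M² + 8 = 8 + s*M²)
u(l(0, 3), 8) + 92*(-30) = (8 + 8*3²) + 92*(-30) = (8 + 8*9) - 2760 = (8 + 72) - 2760 = 80 - 2760 = -2680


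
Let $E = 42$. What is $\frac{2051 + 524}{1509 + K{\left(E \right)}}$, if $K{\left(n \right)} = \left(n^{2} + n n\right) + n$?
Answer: $\frac{2575}{5079} \approx 0.50699$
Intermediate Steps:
$K{\left(n \right)} = n + 2 n^{2}$ ($K{\left(n \right)} = \left(n^{2} + n^{2}\right) + n = 2 n^{2} + n = n + 2 n^{2}$)
$\frac{2051 + 524}{1509 + K{\left(E \right)}} = \frac{2051 + 524}{1509 + 42 \left(1 + 2 \cdot 42\right)} = \frac{2575}{1509 + 42 \left(1 + 84\right)} = \frac{2575}{1509 + 42 \cdot 85} = \frac{2575}{1509 + 3570} = \frac{2575}{5079}$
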